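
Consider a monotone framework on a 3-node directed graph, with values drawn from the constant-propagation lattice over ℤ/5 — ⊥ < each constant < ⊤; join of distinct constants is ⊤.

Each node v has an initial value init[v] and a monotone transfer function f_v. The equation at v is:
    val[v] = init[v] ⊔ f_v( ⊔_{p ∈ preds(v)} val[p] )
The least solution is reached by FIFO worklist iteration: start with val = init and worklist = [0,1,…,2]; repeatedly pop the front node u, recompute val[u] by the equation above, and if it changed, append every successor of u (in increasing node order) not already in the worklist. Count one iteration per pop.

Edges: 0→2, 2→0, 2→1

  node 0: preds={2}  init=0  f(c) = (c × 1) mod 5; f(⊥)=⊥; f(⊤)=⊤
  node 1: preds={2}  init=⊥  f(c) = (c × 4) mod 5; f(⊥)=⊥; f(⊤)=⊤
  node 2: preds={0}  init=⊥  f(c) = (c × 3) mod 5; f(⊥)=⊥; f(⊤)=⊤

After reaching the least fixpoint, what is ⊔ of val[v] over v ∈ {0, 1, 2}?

Worklist (5 pops):
  #1 pop 0: in=⊥ → 0 (no change)
  #2 pop 1: in=⊥ → ⊥ (no change)
  #3 pop 2: in=0 → 0 (was ⊥); enqueue [0,1]
  #4 pop 0: in=0 → 0 (no change)
  #5 pop 1: in=0 → 0 (was ⊥); enqueue []

Fixpoint:
  val[0] = 0
  val[1] = 0
  val[2] = 0

0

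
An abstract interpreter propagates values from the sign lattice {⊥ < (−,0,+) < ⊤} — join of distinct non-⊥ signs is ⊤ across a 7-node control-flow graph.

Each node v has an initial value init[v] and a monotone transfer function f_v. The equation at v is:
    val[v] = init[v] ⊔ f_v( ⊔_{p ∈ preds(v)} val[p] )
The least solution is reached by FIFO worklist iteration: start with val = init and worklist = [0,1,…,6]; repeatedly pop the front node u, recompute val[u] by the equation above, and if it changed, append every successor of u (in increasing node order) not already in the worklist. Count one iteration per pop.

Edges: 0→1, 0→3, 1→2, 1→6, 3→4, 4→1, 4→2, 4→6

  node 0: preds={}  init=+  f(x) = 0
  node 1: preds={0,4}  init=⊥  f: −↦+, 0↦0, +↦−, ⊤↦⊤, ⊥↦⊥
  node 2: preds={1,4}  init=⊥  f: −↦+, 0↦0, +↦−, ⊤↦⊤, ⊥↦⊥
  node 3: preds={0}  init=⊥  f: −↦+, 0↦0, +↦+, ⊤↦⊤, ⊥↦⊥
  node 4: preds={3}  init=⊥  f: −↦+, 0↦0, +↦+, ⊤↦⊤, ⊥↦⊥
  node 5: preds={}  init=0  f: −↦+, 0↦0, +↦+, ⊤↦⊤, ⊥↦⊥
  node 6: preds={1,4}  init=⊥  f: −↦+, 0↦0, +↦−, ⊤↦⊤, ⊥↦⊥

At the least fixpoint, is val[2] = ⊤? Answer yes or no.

yes

Worklist (9 pops):
  #1 pop 0: in=⊥ → ⊤ (was +); enqueue []
  #2 pop 1: in=⊤ → ⊤ (was ⊥); enqueue []
  #3 pop 2: in=⊤ → ⊤ (was ⊥); enqueue []
  #4 pop 3: in=⊤ → ⊤ (was ⊥); enqueue []
  #5 pop 4: in=⊤ → ⊤ (was ⊥); enqueue [1,2]
  #6 pop 5: in=⊥ → 0 (no change)
  #7 pop 6: in=⊤ → ⊤ (was ⊥); enqueue []
  #8 pop 1: in=⊤ → ⊤ (no change)
  #9 pop 2: in=⊤ → ⊤ (no change)

Fixpoint:
  val[0] = ⊤
  val[1] = ⊤
  val[2] = ⊤
  val[3] = ⊤
  val[4] = ⊤
  val[5] = 0
  val[6] = ⊤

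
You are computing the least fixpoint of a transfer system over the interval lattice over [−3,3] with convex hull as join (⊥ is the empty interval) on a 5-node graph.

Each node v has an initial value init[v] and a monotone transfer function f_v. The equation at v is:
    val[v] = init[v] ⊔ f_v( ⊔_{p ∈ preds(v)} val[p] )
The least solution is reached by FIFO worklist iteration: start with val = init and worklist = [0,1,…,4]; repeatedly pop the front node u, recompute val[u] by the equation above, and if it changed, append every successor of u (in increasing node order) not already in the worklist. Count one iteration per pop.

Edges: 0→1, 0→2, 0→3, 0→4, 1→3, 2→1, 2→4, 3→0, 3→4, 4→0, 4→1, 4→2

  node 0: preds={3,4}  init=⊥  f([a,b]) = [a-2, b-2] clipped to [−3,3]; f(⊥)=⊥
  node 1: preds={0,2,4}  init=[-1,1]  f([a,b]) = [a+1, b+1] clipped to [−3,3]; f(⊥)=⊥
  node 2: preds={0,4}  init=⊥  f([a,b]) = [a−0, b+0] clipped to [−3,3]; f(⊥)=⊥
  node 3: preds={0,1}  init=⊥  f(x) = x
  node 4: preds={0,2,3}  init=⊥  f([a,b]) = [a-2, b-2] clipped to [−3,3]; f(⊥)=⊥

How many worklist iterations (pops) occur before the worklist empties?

Iteration log — 12 steps:
  step 1. node 0  ⊔preds=⊥  new=⊥  stable
  step 2. node 1  ⊔preds=⊥  new=[-1,1]  stable
  step 3. node 2  ⊔preds=⊥  new=⊥  stable
  step 4. node 3  ⊔preds=[-1,1]  new=[-1,1]  old=⊥  +wl: 0
  step 5. node 4  ⊔preds=[-1,1]  new=[-3,-1]  old=⊥  +wl: 1,2
  step 6. node 0  ⊔preds=[-3,1]  new=[-3,-1]  old=⊥  +wl: 3,4
  step 7. node 1  ⊔preds=[-3,-1]  new=[-2,1]  old=[-1,1]  +wl: 
  step 8. node 2  ⊔preds=[-3,-1]  new=[-3,-1]  old=⊥  +wl: 1
  step 9. node 3  ⊔preds=[-3,1]  new=[-3,1]  old=[-1,1]  +wl: 0
  step 10. node 4  ⊔preds=[-3,1]  new=[-3,-1]  stable
  step 11. node 1  ⊔preds=[-3,-1]  new=[-2,1]  stable
  step 12. node 0  ⊔preds=[-3,1]  new=[-3,-1]  stable

Least fixpoint reached:
  node 0: [-3,-1]
  node 1: [-2,1]
  node 2: [-3,-1]
  node 3: [-3,1]
  node 4: [-3,-1]

12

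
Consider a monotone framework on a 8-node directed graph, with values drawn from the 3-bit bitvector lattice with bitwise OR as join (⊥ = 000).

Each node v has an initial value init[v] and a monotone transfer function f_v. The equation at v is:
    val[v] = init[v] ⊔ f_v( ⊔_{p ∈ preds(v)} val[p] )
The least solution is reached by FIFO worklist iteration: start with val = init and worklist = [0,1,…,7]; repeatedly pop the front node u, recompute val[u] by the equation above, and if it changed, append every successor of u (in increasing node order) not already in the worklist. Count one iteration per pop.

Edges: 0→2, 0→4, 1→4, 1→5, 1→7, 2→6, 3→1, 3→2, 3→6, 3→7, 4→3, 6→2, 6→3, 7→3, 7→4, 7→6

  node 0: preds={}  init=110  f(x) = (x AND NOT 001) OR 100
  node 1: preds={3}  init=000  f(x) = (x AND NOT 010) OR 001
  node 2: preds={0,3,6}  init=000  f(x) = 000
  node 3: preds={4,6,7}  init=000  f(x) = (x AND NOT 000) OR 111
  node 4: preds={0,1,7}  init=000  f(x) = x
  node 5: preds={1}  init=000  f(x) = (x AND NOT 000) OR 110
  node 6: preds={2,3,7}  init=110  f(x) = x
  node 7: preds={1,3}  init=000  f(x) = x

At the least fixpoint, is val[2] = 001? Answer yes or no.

Iteration log — 15 steps:
  step 1. node 0  ⊔preds=000  new=110  stable
  step 2. node 1  ⊔preds=000  new=001  old=000  +wl: 
  step 3. node 2  ⊔preds=110  new=000  stable
  step 4. node 3  ⊔preds=110  new=111  old=000  +wl: 1,2
  step 5. node 4  ⊔preds=111  new=111  old=000  +wl: 3
  step 6. node 5  ⊔preds=001  new=111  old=000  +wl: 
  step 7. node 6  ⊔preds=111  new=111  old=110  +wl: 
  step 8. node 7  ⊔preds=111  new=111  old=000  +wl: 4,6
  step 9. node 1  ⊔preds=111  new=101  old=001  +wl: 5,7
  step 10. node 2  ⊔preds=111  new=000  stable
  step 11. node 3  ⊔preds=111  new=111  stable
  step 12. node 4  ⊔preds=111  new=111  stable
  step 13. node 6  ⊔preds=111  new=111  stable
  step 14. node 5  ⊔preds=101  new=111  stable
  step 15. node 7  ⊔preds=111  new=111  stable

Least fixpoint reached:
  node 0: 110
  node 1: 101
  node 2: 000
  node 3: 111
  node 4: 111
  node 5: 111
  node 6: 111
  node 7: 111

no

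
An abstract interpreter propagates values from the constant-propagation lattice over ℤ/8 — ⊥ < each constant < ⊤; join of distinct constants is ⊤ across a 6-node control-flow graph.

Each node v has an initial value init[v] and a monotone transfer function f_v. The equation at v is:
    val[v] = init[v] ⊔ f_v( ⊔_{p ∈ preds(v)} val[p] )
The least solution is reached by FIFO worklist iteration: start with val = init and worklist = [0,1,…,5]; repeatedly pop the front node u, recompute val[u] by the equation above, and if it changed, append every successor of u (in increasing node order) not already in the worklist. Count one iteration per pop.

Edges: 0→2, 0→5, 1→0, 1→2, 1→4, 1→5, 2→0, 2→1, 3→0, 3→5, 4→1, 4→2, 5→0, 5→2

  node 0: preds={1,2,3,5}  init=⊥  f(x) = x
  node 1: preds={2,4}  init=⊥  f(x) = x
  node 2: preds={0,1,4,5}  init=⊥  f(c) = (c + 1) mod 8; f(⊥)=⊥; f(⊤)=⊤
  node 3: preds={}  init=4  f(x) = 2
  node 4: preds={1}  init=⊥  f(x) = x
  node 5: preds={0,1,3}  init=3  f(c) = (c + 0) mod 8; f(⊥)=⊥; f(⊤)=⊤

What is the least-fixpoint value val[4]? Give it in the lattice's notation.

Worklist (14 pops):
  #1 pop 0: in=⊤ → ⊤ (was ⊥); enqueue []
  #2 pop 1: in=⊥ → ⊥ (no change)
  #3 pop 2: in=⊤ → ⊤ (was ⊥); enqueue [0,1]
  #4 pop 3: in=⊥ → ⊤ (was 4); enqueue []
  #5 pop 4: in=⊥ → ⊥ (no change)
  #6 pop 5: in=⊤ → ⊤ (was 3); enqueue [2]
  #7 pop 0: in=⊤ → ⊤ (no change)
  #8 pop 1: in=⊤ → ⊤ (was ⊥); enqueue [0,4,5]
  #9 pop 2: in=⊤ → ⊤ (no change)
  #10 pop 0: in=⊤ → ⊤ (no change)
  #11 pop 4: in=⊤ → ⊤ (was ⊥); enqueue [1,2]
  #12 pop 5: in=⊤ → ⊤ (no change)
  #13 pop 1: in=⊤ → ⊤ (no change)
  #14 pop 2: in=⊤ → ⊤ (no change)

Fixpoint:
  val[0] = ⊤
  val[1] = ⊤
  val[2] = ⊤
  val[3] = ⊤
  val[4] = ⊤
  val[5] = ⊤

⊤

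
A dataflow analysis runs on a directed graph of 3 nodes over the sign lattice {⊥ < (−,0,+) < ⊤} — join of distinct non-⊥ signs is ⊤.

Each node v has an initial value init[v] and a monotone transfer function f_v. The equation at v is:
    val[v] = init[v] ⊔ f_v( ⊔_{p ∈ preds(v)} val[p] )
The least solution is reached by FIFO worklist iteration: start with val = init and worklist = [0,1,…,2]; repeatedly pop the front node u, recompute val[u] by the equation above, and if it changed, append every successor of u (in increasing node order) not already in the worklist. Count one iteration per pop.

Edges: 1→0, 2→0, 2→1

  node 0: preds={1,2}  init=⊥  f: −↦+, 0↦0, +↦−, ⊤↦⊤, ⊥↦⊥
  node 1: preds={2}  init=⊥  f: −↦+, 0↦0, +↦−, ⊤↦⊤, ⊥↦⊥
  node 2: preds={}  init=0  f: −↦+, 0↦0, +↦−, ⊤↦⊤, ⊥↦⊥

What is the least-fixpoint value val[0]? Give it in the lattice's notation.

0

Iteration log — 4 steps:
  step 1. node 0  ⊔preds=0  new=0  old=⊥  +wl: 
  step 2. node 1  ⊔preds=0  new=0  old=⊥  +wl: 0
  step 3. node 2  ⊔preds=⊥  new=0  stable
  step 4. node 0  ⊔preds=0  new=0  stable

Least fixpoint reached:
  node 0: 0
  node 1: 0
  node 2: 0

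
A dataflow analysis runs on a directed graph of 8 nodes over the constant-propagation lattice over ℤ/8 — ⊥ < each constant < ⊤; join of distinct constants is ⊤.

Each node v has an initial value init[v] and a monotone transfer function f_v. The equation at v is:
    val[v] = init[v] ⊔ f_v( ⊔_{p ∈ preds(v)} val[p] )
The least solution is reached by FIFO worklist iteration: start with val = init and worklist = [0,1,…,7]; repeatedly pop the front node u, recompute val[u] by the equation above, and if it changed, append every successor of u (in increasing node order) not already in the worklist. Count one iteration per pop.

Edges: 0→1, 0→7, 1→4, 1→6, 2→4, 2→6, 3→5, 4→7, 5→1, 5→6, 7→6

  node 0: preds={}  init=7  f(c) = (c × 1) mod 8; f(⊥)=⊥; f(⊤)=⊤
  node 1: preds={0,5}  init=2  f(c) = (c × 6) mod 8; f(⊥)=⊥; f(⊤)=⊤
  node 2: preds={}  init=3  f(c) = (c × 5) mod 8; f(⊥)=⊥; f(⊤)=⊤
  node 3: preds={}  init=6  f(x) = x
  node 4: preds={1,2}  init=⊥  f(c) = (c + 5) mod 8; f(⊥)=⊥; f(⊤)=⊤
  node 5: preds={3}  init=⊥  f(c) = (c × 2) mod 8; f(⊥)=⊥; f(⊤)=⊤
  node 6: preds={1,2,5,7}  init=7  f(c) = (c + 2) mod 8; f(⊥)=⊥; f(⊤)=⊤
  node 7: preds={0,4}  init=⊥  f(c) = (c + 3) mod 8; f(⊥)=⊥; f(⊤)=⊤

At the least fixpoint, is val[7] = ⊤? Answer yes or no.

yes

Trace (11 dequeues):
  [1] u=0 | in ⊥ | out 7 | ==
  [2] u=1 | in 7 | out 2 | ==
  [3] u=2 | in ⊥ | out 3 | ==
  [4] u=3 | in ⊥ | out 6 | ==
  [5] u=4 | in ⊤ | out ⊤ | prev ⊥ | push {}
  [6] u=5 | in 6 | out 4 | prev ⊥ | push {1}
  [7] u=6 | in ⊤ | out ⊤ | prev 7 | push {}
  [8] u=7 | in ⊤ | out ⊤ | prev ⊥ | push {6}
  [9] u=1 | in ⊤ | out ⊤ | prev 2 | push {4}
  [10] u=6 | in ⊤ | out ⊤ | ==
  [11] u=4 | in ⊤ | out ⊤ | ==

Converged values:
  [0] 7
  [1] ⊤
  [2] 3
  [3] 6
  [4] ⊤
  [5] 4
  [6] ⊤
  [7] ⊤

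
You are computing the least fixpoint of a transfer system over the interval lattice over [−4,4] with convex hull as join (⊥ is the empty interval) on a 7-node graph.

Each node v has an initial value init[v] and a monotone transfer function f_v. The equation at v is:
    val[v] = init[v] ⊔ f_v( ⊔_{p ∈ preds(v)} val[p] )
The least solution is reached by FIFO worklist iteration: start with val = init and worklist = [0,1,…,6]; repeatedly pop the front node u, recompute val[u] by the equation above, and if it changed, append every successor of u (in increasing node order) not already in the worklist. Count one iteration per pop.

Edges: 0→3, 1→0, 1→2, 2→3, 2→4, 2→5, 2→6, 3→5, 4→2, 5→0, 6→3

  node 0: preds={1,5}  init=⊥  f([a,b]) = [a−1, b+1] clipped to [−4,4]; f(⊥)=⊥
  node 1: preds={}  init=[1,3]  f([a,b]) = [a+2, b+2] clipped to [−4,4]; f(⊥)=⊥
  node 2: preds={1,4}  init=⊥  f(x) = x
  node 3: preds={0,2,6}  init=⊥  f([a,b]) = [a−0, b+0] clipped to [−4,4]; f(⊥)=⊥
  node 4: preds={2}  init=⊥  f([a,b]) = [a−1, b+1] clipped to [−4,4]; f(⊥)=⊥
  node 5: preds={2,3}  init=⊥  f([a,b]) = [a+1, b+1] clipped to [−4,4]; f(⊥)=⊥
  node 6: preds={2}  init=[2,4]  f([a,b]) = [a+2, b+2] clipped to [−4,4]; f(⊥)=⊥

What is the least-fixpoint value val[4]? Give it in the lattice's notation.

Worklist (38 pops):
  #1 pop 0: in=[1,3] → [0,4] (was ⊥); enqueue []
  #2 pop 1: in=⊥ → [1,3] (no change)
  #3 pop 2: in=[1,3] → [1,3] (was ⊥); enqueue []
  #4 pop 3: in=[0,4] → [0,4] (was ⊥); enqueue []
  #5 pop 4: in=[1,3] → [0,4] (was ⊥); enqueue [2]
  #6 pop 5: in=[0,4] → [1,4] (was ⊥); enqueue [0]
  #7 pop 6: in=[1,3] → [2,4] (no change)
  #8 pop 2: in=[0,4] → [0,4] (was [1,3]); enqueue [3,4,5,6]
  #9 pop 0: in=[1,4] → [0,4] (no change)
  #10 pop 3: in=[0,4] → [0,4] (no change)
  #11 pop 4: in=[0,4] → [-1,4] (was [0,4]); enqueue [2]
  #12 pop 5: in=[0,4] → [1,4] (no change)
  #13 pop 6: in=[0,4] → [2,4] (no change)
  #14 pop 2: in=[-1,4] → [-1,4] (was [0,4]); enqueue [3,4,5,6]
  #15 pop 3: in=[-1,4] → [-1,4] (was [0,4]); enqueue []
  #16 pop 4: in=[-1,4] → [-2,4] (was [-1,4]); enqueue [2]
  #17 pop 5: in=[-1,4] → [0,4] (was [1,4]); enqueue [0]
  #18 pop 6: in=[-1,4] → [1,4] (was [2,4]); enqueue [3]
  #19 pop 2: in=[-2,4] → [-2,4] (was [-1,4]); enqueue [4,5,6]
  #20 pop 0: in=[0,4] → [-1,4] (was [0,4]); enqueue []
  #21 pop 3: in=[-2,4] → [-2,4] (was [-1,4]); enqueue []
  #22 pop 4: in=[-2,4] → [-3,4] (was [-2,4]); enqueue [2]
  #23 pop 5: in=[-2,4] → [-1,4] (was [0,4]); enqueue [0]
  #24 pop 6: in=[-2,4] → [0,4] (was [1,4]); enqueue [3]
  #25 pop 2: in=[-3,4] → [-3,4] (was [-2,4]); enqueue [4,5,6]
  #26 pop 0: in=[-1,4] → [-2,4] (was [-1,4]); enqueue []
  #27 pop 3: in=[-3,4] → [-3,4] (was [-2,4]); enqueue []
  #28 pop 4: in=[-3,4] → [-4,4] (was [-3,4]); enqueue [2]
  #29 pop 5: in=[-3,4] → [-2,4] (was [-1,4]); enqueue [0]
  #30 pop 6: in=[-3,4] → [-1,4] (was [0,4]); enqueue [3]
  #31 pop 2: in=[-4,4] → [-4,4] (was [-3,4]); enqueue [4,5,6]
  #32 pop 0: in=[-2,4] → [-3,4] (was [-2,4]); enqueue []
  #33 pop 3: in=[-4,4] → [-4,4] (was [-3,4]); enqueue []
  #34 pop 4: in=[-4,4] → [-4,4] (no change)
  #35 pop 5: in=[-4,4] → [-3,4] (was [-2,4]); enqueue [0]
  #36 pop 6: in=[-4,4] → [-2,4] (was [-1,4]); enqueue [3]
  #37 pop 0: in=[-3,4] → [-4,4] (was [-3,4]); enqueue []
  #38 pop 3: in=[-4,4] → [-4,4] (no change)

Fixpoint:
  val[0] = [-4,4]
  val[1] = [1,3]
  val[2] = [-4,4]
  val[3] = [-4,4]
  val[4] = [-4,4]
  val[5] = [-3,4]
  val[6] = [-2,4]

[-4,4]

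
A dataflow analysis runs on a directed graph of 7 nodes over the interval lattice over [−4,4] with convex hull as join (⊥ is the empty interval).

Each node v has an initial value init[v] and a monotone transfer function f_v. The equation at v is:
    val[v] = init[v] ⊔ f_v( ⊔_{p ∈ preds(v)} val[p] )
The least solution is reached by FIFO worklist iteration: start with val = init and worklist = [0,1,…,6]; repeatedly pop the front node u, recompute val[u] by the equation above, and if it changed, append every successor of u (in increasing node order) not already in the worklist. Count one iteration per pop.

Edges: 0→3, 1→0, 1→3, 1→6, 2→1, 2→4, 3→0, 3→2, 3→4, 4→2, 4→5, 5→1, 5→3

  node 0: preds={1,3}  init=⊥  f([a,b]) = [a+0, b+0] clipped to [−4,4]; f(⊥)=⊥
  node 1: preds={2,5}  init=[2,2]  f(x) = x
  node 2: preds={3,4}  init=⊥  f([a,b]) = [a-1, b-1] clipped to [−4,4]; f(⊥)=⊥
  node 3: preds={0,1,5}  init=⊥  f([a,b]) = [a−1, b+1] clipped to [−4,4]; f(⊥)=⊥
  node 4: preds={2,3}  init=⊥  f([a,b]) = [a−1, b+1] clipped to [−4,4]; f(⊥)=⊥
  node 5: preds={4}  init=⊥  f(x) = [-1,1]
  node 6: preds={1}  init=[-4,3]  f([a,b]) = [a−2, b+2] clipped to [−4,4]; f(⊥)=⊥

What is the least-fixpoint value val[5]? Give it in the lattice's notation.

Worklist (27 pops):
  #1 pop 0: in=[2,2] → [2,2] (was ⊥); enqueue []
  #2 pop 1: in=⊥ → [2,2] (no change)
  #3 pop 2: in=⊥ → ⊥ (no change)
  #4 pop 3: in=[2,2] → [1,3] (was ⊥); enqueue [0,2]
  #5 pop 4: in=[1,3] → [0,4] (was ⊥); enqueue []
  #6 pop 5: in=[0,4] → [-1,1] (was ⊥); enqueue [1,3]
  #7 pop 6: in=[2,2] → [-4,4] (was [-4,3]); enqueue []
  #8 pop 0: in=[1,3] → [1,3] (was [2,2]); enqueue []
  #9 pop 2: in=[0,4] → [-1,3] (was ⊥); enqueue [4]
  #10 pop 1: in=[-1,3] → [-1,3] (was [2,2]); enqueue [0,6]
  #11 pop 3: in=[-1,3] → [-2,4] (was [1,3]); enqueue [2]
  #12 pop 4: in=[-2,4] → [-3,4] (was [0,4]); enqueue [5]
  #13 pop 0: in=[-2,4] → [-2,4] (was [1,3]); enqueue [3]
  #14 pop 6: in=[-1,3] → [-4,4] (no change)
  #15 pop 2: in=[-3,4] → [-4,3] (was [-1,3]); enqueue [1,4]
  #16 pop 5: in=[-3,4] → [-1,1] (no change)
  #17 pop 3: in=[-2,4] → [-3,4] (was [-2,4]); enqueue [0,2]
  #18 pop 1: in=[-4,3] → [-4,3] (was [-1,3]); enqueue [3,6]
  #19 pop 4: in=[-4,4] → [-4,4] (was [-3,4]); enqueue [5]
  #20 pop 0: in=[-4,4] → [-4,4] (was [-2,4]); enqueue []
  #21 pop 2: in=[-4,4] → [-4,3] (no change)
  #22 pop 3: in=[-4,4] → [-4,4] (was [-3,4]); enqueue [0,2,4]
  #23 pop 6: in=[-4,3] → [-4,4] (no change)
  #24 pop 5: in=[-4,4] → [-1,1] (no change)
  #25 pop 0: in=[-4,4] → [-4,4] (no change)
  #26 pop 2: in=[-4,4] → [-4,3] (no change)
  #27 pop 4: in=[-4,4] → [-4,4] (no change)

Fixpoint:
  val[0] = [-4,4]
  val[1] = [-4,3]
  val[2] = [-4,3]
  val[3] = [-4,4]
  val[4] = [-4,4]
  val[5] = [-1,1]
  val[6] = [-4,4]

[-1,1]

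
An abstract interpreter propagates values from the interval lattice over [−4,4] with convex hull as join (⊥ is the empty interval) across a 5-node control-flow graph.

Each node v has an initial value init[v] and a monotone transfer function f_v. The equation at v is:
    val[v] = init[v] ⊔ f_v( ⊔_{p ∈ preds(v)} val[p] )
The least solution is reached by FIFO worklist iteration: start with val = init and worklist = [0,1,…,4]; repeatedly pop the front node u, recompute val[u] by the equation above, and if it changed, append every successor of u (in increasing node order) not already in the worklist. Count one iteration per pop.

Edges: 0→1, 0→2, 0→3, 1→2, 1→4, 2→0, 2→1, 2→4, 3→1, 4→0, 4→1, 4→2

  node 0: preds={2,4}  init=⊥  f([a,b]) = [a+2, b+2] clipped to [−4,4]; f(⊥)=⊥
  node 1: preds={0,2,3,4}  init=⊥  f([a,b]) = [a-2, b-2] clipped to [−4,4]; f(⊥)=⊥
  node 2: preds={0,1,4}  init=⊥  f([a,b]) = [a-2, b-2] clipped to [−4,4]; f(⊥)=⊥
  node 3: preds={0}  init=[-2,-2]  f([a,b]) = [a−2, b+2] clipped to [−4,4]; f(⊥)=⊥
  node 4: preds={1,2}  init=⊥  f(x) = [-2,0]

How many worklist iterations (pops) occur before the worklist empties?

14

Worklist (14 pops):
  #1 pop 0: in=⊥ → ⊥ (no change)
  #2 pop 1: in=[-2,-2] → [-4,-4] (was ⊥); enqueue []
  #3 pop 2: in=[-4,-4] → [-4,-4] (was ⊥); enqueue [0,1]
  #4 pop 3: in=⊥ → [-2,-2] (no change)
  #5 pop 4: in=[-4,-4] → [-2,0] (was ⊥); enqueue [2]
  #6 pop 0: in=[-4,0] → [-2,2] (was ⊥); enqueue [3]
  #7 pop 1: in=[-4,2] → [-4,0] (was [-4,-4]); enqueue [4]
  #8 pop 2: in=[-4,2] → [-4,0] (was [-4,-4]); enqueue [0,1]
  #9 pop 3: in=[-2,2] → [-4,4] (was [-2,-2]); enqueue []
  #10 pop 4: in=[-4,0] → [-2,0] (no change)
  #11 pop 0: in=[-4,0] → [-2,2] (no change)
  #12 pop 1: in=[-4,4] → [-4,2] (was [-4,0]); enqueue [2,4]
  #13 pop 2: in=[-4,2] → [-4,0] (no change)
  #14 pop 4: in=[-4,2] → [-2,0] (no change)

Fixpoint:
  val[0] = [-2,2]
  val[1] = [-4,2]
  val[2] = [-4,0]
  val[3] = [-4,4]
  val[4] = [-2,0]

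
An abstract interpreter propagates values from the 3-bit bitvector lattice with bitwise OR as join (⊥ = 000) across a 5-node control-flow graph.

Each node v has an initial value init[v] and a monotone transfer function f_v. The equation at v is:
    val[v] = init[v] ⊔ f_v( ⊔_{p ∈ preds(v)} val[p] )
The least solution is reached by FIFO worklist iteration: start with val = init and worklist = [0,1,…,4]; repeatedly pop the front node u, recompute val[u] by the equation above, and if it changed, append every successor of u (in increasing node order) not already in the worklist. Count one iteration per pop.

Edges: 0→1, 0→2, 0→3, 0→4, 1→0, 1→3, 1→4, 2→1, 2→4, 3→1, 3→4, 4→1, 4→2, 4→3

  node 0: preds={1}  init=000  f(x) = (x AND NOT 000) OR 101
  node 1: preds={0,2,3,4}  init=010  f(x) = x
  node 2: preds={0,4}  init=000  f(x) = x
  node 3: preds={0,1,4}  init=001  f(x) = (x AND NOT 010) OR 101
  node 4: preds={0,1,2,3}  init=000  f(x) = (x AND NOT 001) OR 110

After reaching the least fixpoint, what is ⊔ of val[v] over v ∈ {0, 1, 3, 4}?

111

Iteration log — 9 steps:
  step 1. node 0  ⊔preds=010  new=111  old=000  +wl: 
  step 2. node 1  ⊔preds=111  new=111  old=010  +wl: 0
  step 3. node 2  ⊔preds=111  new=111  old=000  +wl: 1
  step 4. node 3  ⊔preds=111  new=101  old=001  +wl: 
  step 5. node 4  ⊔preds=111  new=110  old=000  +wl: 2,3
  step 6. node 0  ⊔preds=111  new=111  stable
  step 7. node 1  ⊔preds=111  new=111  stable
  step 8. node 2  ⊔preds=111  new=111  stable
  step 9. node 3  ⊔preds=111  new=101  stable

Least fixpoint reached:
  node 0: 111
  node 1: 111
  node 2: 111
  node 3: 101
  node 4: 110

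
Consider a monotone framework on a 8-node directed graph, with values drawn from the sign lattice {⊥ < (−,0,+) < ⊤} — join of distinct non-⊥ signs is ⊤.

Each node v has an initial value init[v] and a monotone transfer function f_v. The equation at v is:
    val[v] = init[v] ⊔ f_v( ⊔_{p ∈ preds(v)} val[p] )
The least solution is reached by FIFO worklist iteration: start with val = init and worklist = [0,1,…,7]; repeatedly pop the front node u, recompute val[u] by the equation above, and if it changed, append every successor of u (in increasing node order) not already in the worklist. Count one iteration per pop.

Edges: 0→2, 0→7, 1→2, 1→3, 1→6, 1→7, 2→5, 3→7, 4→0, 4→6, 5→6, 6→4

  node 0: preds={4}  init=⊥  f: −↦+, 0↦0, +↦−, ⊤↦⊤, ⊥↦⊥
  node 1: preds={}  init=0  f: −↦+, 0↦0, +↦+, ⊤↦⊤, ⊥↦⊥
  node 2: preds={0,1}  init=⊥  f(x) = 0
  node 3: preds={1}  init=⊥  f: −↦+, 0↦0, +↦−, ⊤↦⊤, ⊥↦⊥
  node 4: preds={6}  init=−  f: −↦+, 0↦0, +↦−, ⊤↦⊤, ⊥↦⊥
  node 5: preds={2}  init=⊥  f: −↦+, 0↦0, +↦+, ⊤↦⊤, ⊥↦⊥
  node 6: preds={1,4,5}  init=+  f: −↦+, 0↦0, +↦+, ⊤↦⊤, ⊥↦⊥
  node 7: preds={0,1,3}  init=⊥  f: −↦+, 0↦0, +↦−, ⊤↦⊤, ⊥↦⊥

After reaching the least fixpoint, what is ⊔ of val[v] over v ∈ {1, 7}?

Iteration log — 13 steps:
  step 1. node 0  ⊔preds=−  new=+  old=⊥  +wl: 
  step 2. node 1  ⊔preds=⊥  new=0  stable
  step 3. node 2  ⊔preds=⊤  new=0  old=⊥  +wl: 
  step 4. node 3  ⊔preds=0  new=0  old=⊥  +wl: 
  step 5. node 4  ⊔preds=+  new=−  stable
  step 6. node 5  ⊔preds=0  new=0  old=⊥  +wl: 
  step 7. node 6  ⊔preds=⊤  new=⊤  old=+  +wl: 4
  step 8. node 7  ⊔preds=⊤  new=⊤  old=⊥  +wl: 
  step 9. node 4  ⊔preds=⊤  new=⊤  old=−  +wl: 0,6
  step 10. node 0  ⊔preds=⊤  new=⊤  old=+  +wl: 2,7
  step 11. node 6  ⊔preds=⊤  new=⊤  stable
  step 12. node 2  ⊔preds=⊤  new=0  stable
  step 13. node 7  ⊔preds=⊤  new=⊤  stable

Least fixpoint reached:
  node 0: ⊤
  node 1: 0
  node 2: 0
  node 3: 0
  node 4: ⊤
  node 5: 0
  node 6: ⊤
  node 7: ⊤

⊤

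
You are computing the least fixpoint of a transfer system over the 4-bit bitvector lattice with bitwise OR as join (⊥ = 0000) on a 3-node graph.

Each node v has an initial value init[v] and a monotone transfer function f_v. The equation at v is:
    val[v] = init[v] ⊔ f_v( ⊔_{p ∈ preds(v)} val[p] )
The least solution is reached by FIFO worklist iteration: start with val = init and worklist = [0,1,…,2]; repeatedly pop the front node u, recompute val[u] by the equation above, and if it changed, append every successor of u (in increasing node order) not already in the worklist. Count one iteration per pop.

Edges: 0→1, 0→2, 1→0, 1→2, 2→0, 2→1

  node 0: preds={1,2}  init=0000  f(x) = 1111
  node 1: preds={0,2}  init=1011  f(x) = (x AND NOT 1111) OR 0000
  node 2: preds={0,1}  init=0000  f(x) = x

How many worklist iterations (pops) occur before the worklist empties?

5

Worklist (5 pops):
  #1 pop 0: in=1011 → 1111 (was 0000); enqueue []
  #2 pop 1: in=1111 → 1011 (no change)
  #3 pop 2: in=1111 → 1111 (was 0000); enqueue [0,1]
  #4 pop 0: in=1111 → 1111 (no change)
  #5 pop 1: in=1111 → 1011 (no change)

Fixpoint:
  val[0] = 1111
  val[1] = 1011
  val[2] = 1111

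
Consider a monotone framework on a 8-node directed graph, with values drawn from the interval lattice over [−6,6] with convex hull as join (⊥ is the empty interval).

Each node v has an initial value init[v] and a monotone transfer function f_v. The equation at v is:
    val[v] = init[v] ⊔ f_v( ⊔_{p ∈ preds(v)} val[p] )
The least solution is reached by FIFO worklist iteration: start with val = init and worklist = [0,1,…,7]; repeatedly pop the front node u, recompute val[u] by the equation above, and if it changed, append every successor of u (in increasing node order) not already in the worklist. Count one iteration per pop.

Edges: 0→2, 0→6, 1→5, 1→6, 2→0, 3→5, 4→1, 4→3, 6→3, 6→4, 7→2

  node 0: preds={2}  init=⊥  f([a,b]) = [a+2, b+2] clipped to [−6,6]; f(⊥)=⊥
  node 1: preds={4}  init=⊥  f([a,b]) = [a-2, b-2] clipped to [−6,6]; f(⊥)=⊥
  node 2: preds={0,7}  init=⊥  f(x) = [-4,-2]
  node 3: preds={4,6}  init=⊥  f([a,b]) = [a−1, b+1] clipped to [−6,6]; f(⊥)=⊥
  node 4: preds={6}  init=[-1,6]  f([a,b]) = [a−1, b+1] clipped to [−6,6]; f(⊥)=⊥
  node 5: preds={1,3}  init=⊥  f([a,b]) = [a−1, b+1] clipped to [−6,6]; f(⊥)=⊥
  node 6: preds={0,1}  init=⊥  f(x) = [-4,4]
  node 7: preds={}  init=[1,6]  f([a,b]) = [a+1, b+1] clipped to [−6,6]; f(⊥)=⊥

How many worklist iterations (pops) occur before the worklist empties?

18

Worklist (18 pops):
  #1 pop 0: in=⊥ → ⊥ (no change)
  #2 pop 1: in=[-1,6] → [-3,4] (was ⊥); enqueue []
  #3 pop 2: in=[1,6] → [-4,-2] (was ⊥); enqueue [0]
  #4 pop 3: in=[-1,6] → [-2,6] (was ⊥); enqueue []
  #5 pop 4: in=⊥ → [-1,6] (no change)
  #6 pop 5: in=[-3,6] → [-4,6] (was ⊥); enqueue []
  #7 pop 6: in=[-3,4] → [-4,4] (was ⊥); enqueue [3,4]
  #8 pop 7: in=⊥ → [1,6] (no change)
  #9 pop 0: in=[-4,-2] → [-2,0] (was ⊥); enqueue [2,6]
  #10 pop 3: in=[-4,6] → [-5,6] (was [-2,6]); enqueue [5]
  #11 pop 4: in=[-4,4] → [-5,6] (was [-1,6]); enqueue [1,3]
  #12 pop 2: in=[-2,6] → [-4,-2] (no change)
  #13 pop 6: in=[-3,4] → [-4,4] (no change)
  #14 pop 5: in=[-5,6] → [-6,6] (was [-4,6]); enqueue []
  #15 pop 1: in=[-5,6] → [-6,4] (was [-3,4]); enqueue [5,6]
  #16 pop 3: in=[-5,6] → [-6,6] (was [-5,6]); enqueue []
  #17 pop 5: in=[-6,6] → [-6,6] (no change)
  #18 pop 6: in=[-6,4] → [-4,4] (no change)

Fixpoint:
  val[0] = [-2,0]
  val[1] = [-6,4]
  val[2] = [-4,-2]
  val[3] = [-6,6]
  val[4] = [-5,6]
  val[5] = [-6,6]
  val[6] = [-4,4]
  val[7] = [1,6]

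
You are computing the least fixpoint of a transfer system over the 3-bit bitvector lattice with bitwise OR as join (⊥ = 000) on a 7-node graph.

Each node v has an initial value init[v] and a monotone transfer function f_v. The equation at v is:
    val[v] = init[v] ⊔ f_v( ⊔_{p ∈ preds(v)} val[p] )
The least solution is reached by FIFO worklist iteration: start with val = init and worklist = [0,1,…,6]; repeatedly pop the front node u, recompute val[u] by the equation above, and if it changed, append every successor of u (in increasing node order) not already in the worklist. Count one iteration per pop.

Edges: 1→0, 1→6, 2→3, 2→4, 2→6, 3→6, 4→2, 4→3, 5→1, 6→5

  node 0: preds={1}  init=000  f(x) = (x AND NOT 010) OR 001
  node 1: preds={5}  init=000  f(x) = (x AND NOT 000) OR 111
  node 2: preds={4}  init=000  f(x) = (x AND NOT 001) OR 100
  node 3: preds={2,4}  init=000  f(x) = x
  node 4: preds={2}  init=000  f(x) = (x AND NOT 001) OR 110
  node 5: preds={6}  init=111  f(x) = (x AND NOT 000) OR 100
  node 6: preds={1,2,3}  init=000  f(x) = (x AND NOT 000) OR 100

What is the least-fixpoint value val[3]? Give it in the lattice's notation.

Trace (13 dequeues):
  [1] u=0 | in 000 | out 001 | prev 000 | push {}
  [2] u=1 | in 111 | out 111 | prev 000 | push {0}
  [3] u=2 | in 000 | out 100 | prev 000 | push {}
  [4] u=3 | in 100 | out 100 | prev 000 | push {}
  [5] u=4 | in 100 | out 110 | prev 000 | push {2,3}
  [6] u=5 | in 000 | out 111 | ==
  [7] u=6 | in 111 | out 111 | prev 000 | push {5}
  [8] u=0 | in 111 | out 101 | prev 001 | push {}
  [9] u=2 | in 110 | out 110 | prev 100 | push {4,6}
  [10] u=3 | in 110 | out 110 | prev 100 | push {}
  [11] u=5 | in 111 | out 111 | ==
  [12] u=4 | in 110 | out 110 | ==
  [13] u=6 | in 111 | out 111 | ==

Converged values:
  [0] 101
  [1] 111
  [2] 110
  [3] 110
  [4] 110
  [5] 111
  [6] 111

110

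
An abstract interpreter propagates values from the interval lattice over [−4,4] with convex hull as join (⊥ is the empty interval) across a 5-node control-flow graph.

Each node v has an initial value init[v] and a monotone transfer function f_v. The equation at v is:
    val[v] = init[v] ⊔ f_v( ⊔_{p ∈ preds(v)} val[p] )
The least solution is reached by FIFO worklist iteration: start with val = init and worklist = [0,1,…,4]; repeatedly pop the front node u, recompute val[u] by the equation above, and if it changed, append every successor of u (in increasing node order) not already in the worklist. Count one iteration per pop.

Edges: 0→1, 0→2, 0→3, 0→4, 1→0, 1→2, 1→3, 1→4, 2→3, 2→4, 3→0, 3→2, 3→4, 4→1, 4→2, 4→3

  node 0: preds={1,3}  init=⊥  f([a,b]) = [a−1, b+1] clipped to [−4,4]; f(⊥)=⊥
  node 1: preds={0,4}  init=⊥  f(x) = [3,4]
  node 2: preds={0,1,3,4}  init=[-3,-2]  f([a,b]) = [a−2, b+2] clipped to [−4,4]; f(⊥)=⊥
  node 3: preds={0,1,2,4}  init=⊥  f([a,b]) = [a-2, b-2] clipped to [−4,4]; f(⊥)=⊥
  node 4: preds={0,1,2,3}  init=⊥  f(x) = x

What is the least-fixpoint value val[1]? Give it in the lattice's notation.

Iteration log — 10 steps:
  step 1. node 0  ⊔preds=⊥  new=⊥  stable
  step 2. node 1  ⊔preds=⊥  new=[3,4]  old=⊥  +wl: 0
  step 3. node 2  ⊔preds=[3,4]  new=[-3,4]  old=[-3,-2]  +wl: 
  step 4. node 3  ⊔preds=[-3,4]  new=[-4,2]  old=⊥  +wl: 2
  step 5. node 4  ⊔preds=[-4,4]  new=[-4,4]  old=⊥  +wl: 1,3
  step 6. node 0  ⊔preds=[-4,4]  new=[-4,4]  old=⊥  +wl: 4
  step 7. node 2  ⊔preds=[-4,4]  new=[-4,4]  old=[-3,4]  +wl: 
  step 8. node 1  ⊔preds=[-4,4]  new=[3,4]  stable
  step 9. node 3  ⊔preds=[-4,4]  new=[-4,2]  stable
  step 10. node 4  ⊔preds=[-4,4]  new=[-4,4]  stable

Least fixpoint reached:
  node 0: [-4,4]
  node 1: [3,4]
  node 2: [-4,4]
  node 3: [-4,2]
  node 4: [-4,4]

[3,4]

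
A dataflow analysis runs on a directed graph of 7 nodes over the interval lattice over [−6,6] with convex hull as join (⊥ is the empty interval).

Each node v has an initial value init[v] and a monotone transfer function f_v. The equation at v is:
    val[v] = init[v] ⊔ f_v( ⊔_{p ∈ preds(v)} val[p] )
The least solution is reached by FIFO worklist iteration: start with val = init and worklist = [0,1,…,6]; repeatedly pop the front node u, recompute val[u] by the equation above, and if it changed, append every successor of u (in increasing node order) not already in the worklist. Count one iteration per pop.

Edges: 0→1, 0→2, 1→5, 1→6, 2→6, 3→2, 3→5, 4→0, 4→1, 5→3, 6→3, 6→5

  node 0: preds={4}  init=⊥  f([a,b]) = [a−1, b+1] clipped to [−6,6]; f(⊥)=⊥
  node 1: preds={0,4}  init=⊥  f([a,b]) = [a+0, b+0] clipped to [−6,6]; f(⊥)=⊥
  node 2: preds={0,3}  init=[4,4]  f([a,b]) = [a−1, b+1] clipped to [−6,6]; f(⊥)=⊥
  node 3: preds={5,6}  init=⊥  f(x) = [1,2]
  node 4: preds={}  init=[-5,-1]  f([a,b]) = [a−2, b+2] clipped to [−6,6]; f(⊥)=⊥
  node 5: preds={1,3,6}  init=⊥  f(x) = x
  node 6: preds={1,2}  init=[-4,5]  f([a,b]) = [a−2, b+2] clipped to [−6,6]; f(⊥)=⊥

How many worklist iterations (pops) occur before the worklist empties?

Iteration log — 11 steps:
  step 1. node 0  ⊔preds=[-5,-1]  new=[-6,0]  old=⊥  +wl: 
  step 2. node 1  ⊔preds=[-6,0]  new=[-6,0]  old=⊥  +wl: 
  step 3. node 2  ⊔preds=[-6,0]  new=[-6,4]  old=[4,4]  +wl: 
  step 4. node 3  ⊔preds=[-4,5]  new=[1,2]  old=⊥  +wl: 2
  step 5. node 4  ⊔preds=⊥  new=[-5,-1]  stable
  step 6. node 5  ⊔preds=[-6,5]  new=[-6,5]  old=⊥  +wl: 3
  step 7. node 6  ⊔preds=[-6,4]  new=[-6,6]  old=[-4,5]  +wl: 5
  step 8. node 2  ⊔preds=[-6,2]  new=[-6,4]  stable
  step 9. node 3  ⊔preds=[-6,6]  new=[1,2]  stable
  step 10. node 5  ⊔preds=[-6,6]  new=[-6,6]  old=[-6,5]  +wl: 3
  step 11. node 3  ⊔preds=[-6,6]  new=[1,2]  stable

Least fixpoint reached:
  node 0: [-6,0]
  node 1: [-6,0]
  node 2: [-6,4]
  node 3: [1,2]
  node 4: [-5,-1]
  node 5: [-6,6]
  node 6: [-6,6]

11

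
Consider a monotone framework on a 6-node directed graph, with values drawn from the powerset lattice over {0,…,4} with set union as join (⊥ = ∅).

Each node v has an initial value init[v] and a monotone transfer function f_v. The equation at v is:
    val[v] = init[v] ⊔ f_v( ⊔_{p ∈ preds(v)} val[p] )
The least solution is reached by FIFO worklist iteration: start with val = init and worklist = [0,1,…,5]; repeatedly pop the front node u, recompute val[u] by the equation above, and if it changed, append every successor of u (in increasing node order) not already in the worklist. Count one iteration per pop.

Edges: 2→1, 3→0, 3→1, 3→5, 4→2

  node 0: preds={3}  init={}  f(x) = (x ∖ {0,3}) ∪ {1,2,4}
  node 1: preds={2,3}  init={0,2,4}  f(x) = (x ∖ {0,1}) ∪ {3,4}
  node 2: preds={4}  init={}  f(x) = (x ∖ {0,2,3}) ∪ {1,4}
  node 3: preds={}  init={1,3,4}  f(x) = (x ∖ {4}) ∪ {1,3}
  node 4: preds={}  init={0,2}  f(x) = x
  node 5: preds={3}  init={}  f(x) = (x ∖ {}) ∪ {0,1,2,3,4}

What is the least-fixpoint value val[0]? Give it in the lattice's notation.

Worklist (7 pops):
  #1 pop 0: in={1,3,4} → {1,2,4} (was {}); enqueue []
  #2 pop 1: in={1,3,4} → {0,2,3,4} (was {0,2,4}); enqueue []
  #3 pop 2: in={0,2} → {1,4} (was {}); enqueue [1]
  #4 pop 3: in={} → {1,3,4} (no change)
  #5 pop 4: in={} → {0,2} (no change)
  #6 pop 5: in={1,3,4} → {0,1,2,3,4} (was {}); enqueue []
  #7 pop 1: in={1,3,4} → {0,2,3,4} (no change)

Fixpoint:
  val[0] = {1,2,4}
  val[1] = {0,2,3,4}
  val[2] = {1,4}
  val[3] = {1,3,4}
  val[4] = {0,2}
  val[5] = {0,1,2,3,4}

{1,2,4}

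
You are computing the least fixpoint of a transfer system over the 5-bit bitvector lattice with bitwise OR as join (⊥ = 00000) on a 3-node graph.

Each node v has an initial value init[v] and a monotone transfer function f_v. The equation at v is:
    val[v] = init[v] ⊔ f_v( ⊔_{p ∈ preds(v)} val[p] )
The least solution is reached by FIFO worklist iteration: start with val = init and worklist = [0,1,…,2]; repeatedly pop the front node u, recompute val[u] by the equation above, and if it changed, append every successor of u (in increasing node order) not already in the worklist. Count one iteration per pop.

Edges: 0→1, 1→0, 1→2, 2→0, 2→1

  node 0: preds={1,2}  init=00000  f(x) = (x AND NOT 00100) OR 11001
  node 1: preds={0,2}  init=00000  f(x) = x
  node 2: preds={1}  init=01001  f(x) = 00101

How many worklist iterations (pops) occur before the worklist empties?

7

Trace (7 dequeues):
  [1] u=0 | in 01001 | out 11001 | prev 00000 | push {}
  [2] u=1 | in 11001 | out 11001 | prev 00000 | push {0}
  [3] u=2 | in 11001 | out 01101 | prev 01001 | push {1}
  [4] u=0 | in 11101 | out 11001 | ==
  [5] u=1 | in 11101 | out 11101 | prev 11001 | push {0,2}
  [6] u=0 | in 11101 | out 11001 | ==
  [7] u=2 | in 11101 | out 01101 | ==

Converged values:
  [0] 11001
  [1] 11101
  [2] 01101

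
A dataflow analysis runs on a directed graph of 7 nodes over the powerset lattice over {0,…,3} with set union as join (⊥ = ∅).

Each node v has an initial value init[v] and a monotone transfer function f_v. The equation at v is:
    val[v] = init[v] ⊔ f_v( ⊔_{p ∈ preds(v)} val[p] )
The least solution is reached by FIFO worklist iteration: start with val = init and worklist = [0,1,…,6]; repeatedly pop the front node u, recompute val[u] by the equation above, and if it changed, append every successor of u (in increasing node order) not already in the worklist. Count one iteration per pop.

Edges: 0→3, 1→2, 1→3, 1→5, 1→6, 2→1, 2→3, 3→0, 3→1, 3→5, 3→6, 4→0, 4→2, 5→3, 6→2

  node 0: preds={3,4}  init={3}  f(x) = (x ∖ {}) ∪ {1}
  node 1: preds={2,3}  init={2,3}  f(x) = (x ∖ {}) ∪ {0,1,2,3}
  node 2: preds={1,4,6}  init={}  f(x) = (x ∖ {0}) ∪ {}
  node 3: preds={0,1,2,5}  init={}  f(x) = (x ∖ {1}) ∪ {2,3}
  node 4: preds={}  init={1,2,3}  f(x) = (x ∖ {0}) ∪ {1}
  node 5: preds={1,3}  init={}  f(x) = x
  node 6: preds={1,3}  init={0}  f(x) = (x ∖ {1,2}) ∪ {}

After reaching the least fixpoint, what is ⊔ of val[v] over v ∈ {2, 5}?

Worklist (11 pops):
  #1 pop 0: in={1,2,3} → {1,2,3} (was {3}); enqueue []
  #2 pop 1: in={} → {0,1,2,3} (was {2,3}); enqueue []
  #3 pop 2: in={0,1,2,3} → {1,2,3} (was {}); enqueue [1]
  #4 pop 3: in={0,1,2,3} → {0,2,3} (was {}); enqueue [0]
  #5 pop 4: in={} → {1,2,3} (no change)
  #6 pop 5: in={0,1,2,3} → {0,1,2,3} (was {}); enqueue [3]
  #7 pop 6: in={0,1,2,3} → {0,3} (was {0}); enqueue [2]
  #8 pop 1: in={0,1,2,3} → {0,1,2,3} (no change)
  #9 pop 0: in={0,1,2,3} → {0,1,2,3} (was {1,2,3}); enqueue []
  #10 pop 3: in={0,1,2,3} → {0,2,3} (no change)
  #11 pop 2: in={0,1,2,3} → {1,2,3} (no change)

Fixpoint:
  val[0] = {0,1,2,3}
  val[1] = {0,1,2,3}
  val[2] = {1,2,3}
  val[3] = {0,2,3}
  val[4] = {1,2,3}
  val[5] = {0,1,2,3}
  val[6] = {0,3}

{0,1,2,3}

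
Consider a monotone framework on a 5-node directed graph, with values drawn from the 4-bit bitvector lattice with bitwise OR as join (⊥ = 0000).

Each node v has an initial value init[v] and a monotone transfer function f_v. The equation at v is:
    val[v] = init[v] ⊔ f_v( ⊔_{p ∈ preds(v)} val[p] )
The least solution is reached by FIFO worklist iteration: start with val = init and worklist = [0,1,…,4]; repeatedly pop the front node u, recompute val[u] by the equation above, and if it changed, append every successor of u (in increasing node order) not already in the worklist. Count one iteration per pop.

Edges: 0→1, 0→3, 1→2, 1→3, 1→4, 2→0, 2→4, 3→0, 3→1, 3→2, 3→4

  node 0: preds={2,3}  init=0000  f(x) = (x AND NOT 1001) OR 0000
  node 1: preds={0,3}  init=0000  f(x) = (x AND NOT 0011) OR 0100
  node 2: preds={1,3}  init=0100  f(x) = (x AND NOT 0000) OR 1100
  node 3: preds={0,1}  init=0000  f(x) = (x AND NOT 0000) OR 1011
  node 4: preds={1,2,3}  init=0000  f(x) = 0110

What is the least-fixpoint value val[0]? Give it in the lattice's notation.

Iteration log — 11 steps:
  step 1. node 0  ⊔preds=0100  new=0100  old=0000  +wl: 
  step 2. node 1  ⊔preds=0100  new=0100  old=0000  +wl: 
  step 3. node 2  ⊔preds=0100  new=1100  old=0100  +wl: 0
  step 4. node 3  ⊔preds=0100  new=1111  old=0000  +wl: 1,2
  step 5. node 4  ⊔preds=1111  new=0110  old=0000  +wl: 
  step 6. node 0  ⊔preds=1111  new=0110  old=0100  +wl: 3
  step 7. node 1  ⊔preds=1111  new=1100  old=0100  +wl: 4
  step 8. node 2  ⊔preds=1111  new=1111  old=1100  +wl: 0
  step 9. node 3  ⊔preds=1110  new=1111  stable
  step 10. node 4  ⊔preds=1111  new=0110  stable
  step 11. node 0  ⊔preds=1111  new=0110  stable

Least fixpoint reached:
  node 0: 0110
  node 1: 1100
  node 2: 1111
  node 3: 1111
  node 4: 0110

0110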